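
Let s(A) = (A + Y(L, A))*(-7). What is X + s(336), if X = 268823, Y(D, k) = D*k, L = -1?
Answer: 268823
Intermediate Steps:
s(A) = 0 (s(A) = (A - A)*(-7) = 0*(-7) = 0)
X + s(336) = 268823 + 0 = 268823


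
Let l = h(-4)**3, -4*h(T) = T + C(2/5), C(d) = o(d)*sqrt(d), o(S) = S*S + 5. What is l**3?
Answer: 41926415608656161449/390625000000000000 - 6629148357481410980769*sqrt(10)/195312500000000000000 ≈ 2.4332e-7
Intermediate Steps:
o(S) = 5 + S**2 (o(S) = S**2 + 5 = 5 + S**2)
C(d) = sqrt(d)*(5 + d**2) (C(d) = (5 + d**2)*sqrt(d) = sqrt(d)*(5 + d**2))
h(T) = -129*sqrt(10)/500 - T/4 (h(T) = -(T + sqrt(2/5)*(5 + (2/5)**2))/4 = -(T + (sqrt(10)/5)*(5 + 4/25))/4 = -(T + (sqrt(10)/5)*(129/25))/4 = -(T + 129*sqrt(10)/125)/4 = -129*sqrt(10)/500 - T/4)
l = (1 - 129*sqrt(10)/500)**3 (l = (-129*sqrt(10)/500 - 1/4*(-4))**3 = (-129*sqrt(10)/500 + 1)**3 = (1 - 129*sqrt(10)/500)**3 ≈ 0.0062430)
l**3 = (74923/25000 - 11821689*sqrt(10)/12500000)**3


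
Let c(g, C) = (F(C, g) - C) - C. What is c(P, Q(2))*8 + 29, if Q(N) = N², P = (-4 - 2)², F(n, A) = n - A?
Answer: -291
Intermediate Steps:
P = 36 (P = (-6)² = 36)
c(g, C) = -C - g (c(g, C) = ((C - g) - C) - C = -g - C = -C - g)
c(P, Q(2))*8 + 29 = (-1*2² - 1*36)*8 + 29 = (-1*4 - 36)*8 + 29 = (-4 - 36)*8 + 29 = -40*8 + 29 = -320 + 29 = -291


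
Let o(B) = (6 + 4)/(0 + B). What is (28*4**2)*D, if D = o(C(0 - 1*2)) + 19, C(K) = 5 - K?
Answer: 9152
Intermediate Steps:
o(B) = 10/B
D = 143/7 (D = 10/(5 - (0 - 1*2)) + 19 = 10/(5 - (0 - 2)) + 19 = 10/(5 - 1*(-2)) + 19 = 10/(5 + 2) + 19 = 10/7 + 19 = 143/7 ≈ 20.429)
(28*4**2)*D = (28*4**2)*(143/7) = (28*16)*(143/7) = 448*(143/7) = 9152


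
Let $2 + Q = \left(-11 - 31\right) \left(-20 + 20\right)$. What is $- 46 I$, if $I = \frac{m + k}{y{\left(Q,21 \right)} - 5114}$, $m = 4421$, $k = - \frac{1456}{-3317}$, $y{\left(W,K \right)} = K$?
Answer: $\frac{674631998}{16893481} \approx 39.934$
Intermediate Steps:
$Q = -2$ ($Q = -2 + \left(-11 - 31\right) \left(-20 + 20\right) = -2 - 0 = -2 + 0 = -2$)
$k = \frac{1456}{3317}$ ($k = \left(-1456\right) \left(- \frac{1}{3317}\right) = \frac{1456}{3317} \approx 0.43895$)
$I = - \frac{14665913}{16893481}$ ($I = \frac{4421 + \frac{1456}{3317}}{21 - 5114} = \frac{14665913}{3317 \left(-5093\right)} = \frac{14665913}{3317} \left(- \frac{1}{5093}\right) = - \frac{14665913}{16893481} \approx -0.86814$)
$- 46 I = \left(-46\right) \left(- \frac{14665913}{16893481}\right) = \frac{674631998}{16893481}$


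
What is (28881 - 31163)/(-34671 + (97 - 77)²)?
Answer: 2282/34271 ≈ 0.066587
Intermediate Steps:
(28881 - 31163)/(-34671 + (97 - 77)²) = -2282/(-34671 + 20²) = -2282/(-34671 + 400) = -2282/(-34271) = -2282*(-1/34271) = 2282/34271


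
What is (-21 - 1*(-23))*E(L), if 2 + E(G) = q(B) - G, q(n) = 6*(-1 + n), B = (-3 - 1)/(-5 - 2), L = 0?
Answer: -64/7 ≈ -9.1429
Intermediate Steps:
B = 4/7 (B = -4/(-7) = -4*(-⅐) = 4/7 ≈ 0.57143)
q(n) = -6 + 6*n
E(G) = -32/7 - G (E(G) = -2 + ((-6 + 6*(4/7)) - G) = -2 + ((-6 + 24/7) - G) = -2 + (-18/7 - G) = -32/7 - G)
(-21 - 1*(-23))*E(L) = (-21 - 1*(-23))*(-32/7 - 1*0) = (-21 + 23)*(-32/7 + 0) = 2*(-32/7) = -64/7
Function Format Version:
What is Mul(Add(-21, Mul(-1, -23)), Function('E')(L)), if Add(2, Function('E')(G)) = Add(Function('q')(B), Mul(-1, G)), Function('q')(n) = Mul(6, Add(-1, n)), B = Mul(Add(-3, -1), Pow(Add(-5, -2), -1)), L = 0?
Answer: Rational(-64, 7) ≈ -9.1429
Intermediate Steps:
B = Rational(4, 7) (B = Mul(-4, Pow(-7, -1)) = Mul(-4, Rational(-1, 7)) = Rational(4, 7) ≈ 0.57143)
Function('q')(n) = Add(-6, Mul(6, n))
Function('E')(G) = Add(Rational(-32, 7), Mul(-1, G)) (Function('E')(G) = Add(-2, Add(Add(-6, Mul(6, Rational(4, 7))), Mul(-1, G))) = Add(-2, Add(Add(-6, Rational(24, 7)), Mul(-1, G))) = Add(-2, Add(Rational(-18, 7), Mul(-1, G))) = Add(Rational(-32, 7), Mul(-1, G)))
Mul(Add(-21, Mul(-1, -23)), Function('E')(L)) = Mul(Add(-21, Mul(-1, -23)), Add(Rational(-32, 7), Mul(-1, 0))) = Mul(Add(-21, 23), Add(Rational(-32, 7), 0)) = Mul(2, Rational(-32, 7)) = Rational(-64, 7)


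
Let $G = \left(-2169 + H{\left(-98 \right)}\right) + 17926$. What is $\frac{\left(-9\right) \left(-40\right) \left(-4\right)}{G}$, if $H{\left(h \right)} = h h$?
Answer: $- \frac{1440}{25361} \approx -0.05678$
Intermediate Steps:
$H{\left(h \right)} = h^{2}$
$G = 25361$ ($G = \left(-2169 + \left(-98\right)^{2}\right) + 17926 = \left(-2169 + 9604\right) + 17926 = 7435 + 17926 = 25361$)
$\frac{\left(-9\right) \left(-40\right) \left(-4\right)}{G} = \frac{\left(-9\right) \left(-40\right) \left(-4\right)}{25361} = 360 \left(-4\right) \frac{1}{25361} = \left(-1440\right) \frac{1}{25361} = - \frac{1440}{25361}$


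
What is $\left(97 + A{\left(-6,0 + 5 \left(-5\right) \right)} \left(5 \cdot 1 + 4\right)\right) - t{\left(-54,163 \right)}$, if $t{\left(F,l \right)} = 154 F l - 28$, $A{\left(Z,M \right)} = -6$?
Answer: $1355579$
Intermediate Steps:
$t{\left(F,l \right)} = -28 + 154 F l$ ($t{\left(F,l \right)} = 154 F l - 28 = -28 + 154 F l$)
$\left(97 + A{\left(-6,0 + 5 \left(-5\right) \right)} \left(5 \cdot 1 + 4\right)\right) - t{\left(-54,163 \right)} = \left(97 - 6 \left(5 \cdot 1 + 4\right)\right) - \left(-28 + 154 \left(-54\right) 163\right) = \left(97 - 6 \left(5 + 4\right)\right) - \left(-28 - 1355508\right) = \left(97 - 54\right) - -1355536 = \left(97 - 54\right) + 1355536 = 43 + 1355536 = 1355579$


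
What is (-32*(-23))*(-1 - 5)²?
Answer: 26496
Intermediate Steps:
(-32*(-23))*(-1 - 5)² = 736*(-6)² = 736*36 = 26496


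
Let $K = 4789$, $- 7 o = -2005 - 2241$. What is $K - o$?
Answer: $\frac{29277}{7} \approx 4182.4$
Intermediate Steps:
$o = \frac{4246}{7}$ ($o = - \frac{-2005 - 2241}{7} = \left(- \frac{1}{7}\right) \left(-4246\right) = \frac{4246}{7} \approx 606.57$)
$K - o = 4789 - \frac{4246}{7} = \frac{29277}{7}$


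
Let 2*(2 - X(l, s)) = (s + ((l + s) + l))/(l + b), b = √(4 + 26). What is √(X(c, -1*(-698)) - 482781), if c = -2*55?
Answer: √(-53105102 + 482779*√30)/√(110 - √30) ≈ 694.82*I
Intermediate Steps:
b = √30 ≈ 5.4772
c = -110
X(l, s) = 2 - (2*l + 2*s)/(2*(l + √30)) (X(l, s) = 2 - (s + ((l + s) + l))/(2*(l + √30)) = 2 - (s + (s + 2*l))/(2*(l + √30)) = 2 - (2*l + 2*s)/(2*(l + √30)))
√(X(c, -1*(-698)) - 482781) = √((-110 - (-1)*(-698) + 2*√30)/(-110 + √30) - 482781) = √((-110 - 1*698 + 2*√30)/(-110 + √30) - 482781) = √((-110 - 698 + 2*√30)/(-110 + √30) - 482781) = √((-808 + 2*√30)/(-110 + √30) - 482781) = √(-482781 + (-808 + 2*√30)/(-110 + √30))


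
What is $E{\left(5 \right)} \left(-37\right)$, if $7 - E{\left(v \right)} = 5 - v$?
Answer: $-259$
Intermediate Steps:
$E{\left(v \right)} = 2 + v$ ($E{\left(v \right)} = 7 - \left(5 - v\right) = 7 + \left(-5 + v\right) = 2 + v$)
$E{\left(5 \right)} \left(-37\right) = \left(2 + 5\right) \left(-37\right) = 7 \left(-37\right) = -259$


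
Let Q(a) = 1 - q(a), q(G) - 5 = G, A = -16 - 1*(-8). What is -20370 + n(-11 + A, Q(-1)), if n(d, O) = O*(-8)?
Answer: -20346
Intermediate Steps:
A = -8 (A = -16 + 8 = -8)
q(G) = 5 + G
Q(a) = -4 - a (Q(a) = 1 - (5 + a) = 1 + (-5 - a) = -4 - a)
n(d, O) = -8*O
-20370 + n(-11 + A, Q(-1)) = -20370 - 8*(-4 - 1*(-1)) = -20370 - 8*(-4 + 1) = -20370 - 8*(-3) = -20370 + 24 = -20346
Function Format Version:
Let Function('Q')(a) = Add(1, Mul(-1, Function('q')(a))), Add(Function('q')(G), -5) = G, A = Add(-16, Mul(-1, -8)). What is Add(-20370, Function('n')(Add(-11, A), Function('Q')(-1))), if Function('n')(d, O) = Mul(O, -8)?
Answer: -20346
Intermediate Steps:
A = -8 (A = Add(-16, 8) = -8)
Function('q')(G) = Add(5, G)
Function('Q')(a) = Add(-4, Mul(-1, a)) (Function('Q')(a) = Add(1, Mul(-1, Add(5, a))) = Add(1, Add(-5, Mul(-1, a))) = Add(-4, Mul(-1, a)))
Function('n')(d, O) = Mul(-8, O)
Add(-20370, Function('n')(Add(-11, A), Function('Q')(-1))) = Add(-20370, Mul(-8, Add(-4, Mul(-1, -1)))) = Add(-20370, Mul(-8, Add(-4, 1))) = Add(-20370, Mul(-8, -3)) = Add(-20370, 24) = -20346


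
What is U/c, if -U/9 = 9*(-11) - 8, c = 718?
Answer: 963/718 ≈ 1.3412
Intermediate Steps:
U = 963 (U = -9*(9*(-11) - 8) = -9*(-99 - 8) = -9*(-107) = 963)
U/c = 963/718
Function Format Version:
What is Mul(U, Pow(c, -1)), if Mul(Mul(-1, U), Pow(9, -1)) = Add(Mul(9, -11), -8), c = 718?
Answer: Rational(963, 718) ≈ 1.3412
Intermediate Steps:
U = 963 (U = Mul(-9, Add(Mul(9, -11), -8)) = Mul(-9, Add(-99, -8)) = Mul(-9, -107) = 963)
Mul(U, Pow(c, -1)) = Mul(963, Pow(718, -1)) = Mul(963, Rational(1, 718)) = Rational(963, 718)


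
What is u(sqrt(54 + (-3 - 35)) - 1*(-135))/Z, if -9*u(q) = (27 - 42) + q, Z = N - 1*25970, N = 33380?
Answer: -62/33345 ≈ -0.0018593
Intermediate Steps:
Z = 7410 (Z = 33380 - 1*25970 = 33380 - 25970 = 7410)
u(q) = 5/3 - q/9 (u(q) = -((27 - 42) + q)/9 = -(-15 + q)/9 = 5/3 - q/9)
u(sqrt(54 + (-3 - 35)) - 1*(-135))/Z = (5/3 - (sqrt(54 + (-3 - 35)) - 1*(-135))/9)/7410 = (5/3 - (sqrt(54 - 38) + 135)/9)*(1/7410) = (5/3 - (sqrt(16) + 135)/9)*(1/7410) = (5/3 - (4 + 135)/9)*(1/7410) = (5/3 - 1/9*139)*(1/7410) = (5/3 - 139/9)*(1/7410) = -124/9*1/7410 = -62/33345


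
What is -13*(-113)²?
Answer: -165997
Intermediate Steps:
-13*(-113)² = -13*12769 = -165997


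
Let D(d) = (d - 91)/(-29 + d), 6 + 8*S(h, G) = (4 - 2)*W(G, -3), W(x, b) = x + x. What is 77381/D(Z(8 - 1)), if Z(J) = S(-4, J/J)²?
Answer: 35827403/1455 ≈ 24624.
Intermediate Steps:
W(x, b) = 2*x
S(h, G) = -¾ + G/2 (S(h, G) = -¾ + ((4 - 2)*(2*G))/8 = -¾ + (2*(2*G))/8 = -¾ + (4*G)/8 = -¾ + G/2)
Z(J) = 1/16 (Z(J) = (-¾ + (J/J)/2)² = (-¾ + (½)*1)² = (-¾ + ½)² = (-¼)² = 1/16)
D(d) = (-91 + d)/(-29 + d)
77381/D(Z(8 - 1)) = 77381/(((-91 + 1/16)/(-29 + 1/16))) = 77381/((-1455/16/(-463/16))) = 77381/((-16/463*(-1455/16))) = 77381/(1455/463) = 77381*(463/1455) = 35827403/1455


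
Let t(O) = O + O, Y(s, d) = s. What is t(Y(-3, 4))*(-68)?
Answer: 408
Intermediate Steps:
t(O) = 2*O
t(Y(-3, 4))*(-68) = (2*(-3))*(-68) = -6*(-68) = 408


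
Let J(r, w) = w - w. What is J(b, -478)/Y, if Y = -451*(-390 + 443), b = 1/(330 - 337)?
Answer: 0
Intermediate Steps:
b = -⅐ (b = 1/(-7) = -⅐ ≈ -0.14286)
J(r, w) = 0
Y = -23903 (Y = -451*53 = -23903)
J(b, -478)/Y = 0/(-23903) = 0*(-1/23903) = 0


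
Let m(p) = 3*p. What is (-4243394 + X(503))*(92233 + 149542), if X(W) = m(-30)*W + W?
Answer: -1036770125775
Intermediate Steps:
X(W) = -89*W (X(W) = (3*(-30))*W + W = -90*W + W = -89*W)
(-4243394 + X(503))*(92233 + 149542) = (-4243394 - 89*503)*(92233 + 149542) = (-4243394 - 44767)*241775 = -4288161*241775 = -1036770125775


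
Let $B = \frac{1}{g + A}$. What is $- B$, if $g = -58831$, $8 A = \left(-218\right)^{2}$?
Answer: $\frac{2}{105781} \approx 1.8907 \cdot 10^{-5}$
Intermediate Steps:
$A = \frac{11881}{2}$ ($A = \frac{\left(-218\right)^{2}}{8} = \frac{1}{8} \cdot 47524 = \frac{11881}{2} \approx 5940.5$)
$B = - \frac{2}{105781}$ ($B = \frac{1}{-58831 + \frac{11881}{2}} = \frac{1}{- \frac{105781}{2}} = - \frac{2}{105781} \approx -1.8907 \cdot 10^{-5}$)
$- B = \left(-1\right) \left(- \frac{2}{105781}\right) = \frac{2}{105781}$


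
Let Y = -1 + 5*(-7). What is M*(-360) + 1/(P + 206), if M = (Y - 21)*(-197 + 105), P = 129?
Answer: -632426399/335 ≈ -1.8878e+6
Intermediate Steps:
Y = -36 (Y = -1 - 35 = -36)
M = 5244 (M = (-36 - 21)*(-197 + 105) = -57*(-92) = 5244)
M*(-360) + 1/(P + 206) = 5244*(-360) + 1/(129 + 206) = -1887840 + 1/335 = -632426399/335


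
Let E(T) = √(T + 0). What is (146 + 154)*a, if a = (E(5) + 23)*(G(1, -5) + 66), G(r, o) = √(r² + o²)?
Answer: 455400 + 300*√130 + 6900*√26 + 19800*√5 ≈ 5.3828e+5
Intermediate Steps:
E(T) = √T
G(r, o) = √(o² + r²)
a = (23 + √5)*(66 + √26) (a = (√5 + 23)*(√((-5)² + 1²) + 66) = (23 + √5)*(√(25 + 1) + 66) = (23 + √5)*(√26 + 66) = (23 + √5)*(66 + √26) ≈ 1794.3)
(146 + 154)*a = (146 + 154)*(1518 + √130 + 23*√26 + 66*√5) = 300*(1518 + √130 + 23*√26 + 66*√5) = 455400 + 300*√130 + 6900*√26 + 19800*√5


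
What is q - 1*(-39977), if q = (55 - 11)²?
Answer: 41913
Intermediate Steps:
q = 1936 (q = 44² = 1936)
q - 1*(-39977) = 1936 - 1*(-39977) = 1936 + 39977 = 41913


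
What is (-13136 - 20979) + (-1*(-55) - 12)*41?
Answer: -32352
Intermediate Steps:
(-13136 - 20979) + (-1*(-55) - 12)*41 = -34115 + (55 - 12)*41 = -34115 + 43*41 = -34115 + 1763 = -32352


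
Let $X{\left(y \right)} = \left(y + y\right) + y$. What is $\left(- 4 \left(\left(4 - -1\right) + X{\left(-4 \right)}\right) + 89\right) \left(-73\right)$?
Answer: $-8541$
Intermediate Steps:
$X{\left(y \right)} = 3 y$ ($X{\left(y \right)} = 2 y + y = 3 y$)
$\left(- 4 \left(\left(4 - -1\right) + X{\left(-4 \right)}\right) + 89\right) \left(-73\right) = \left(- 4 \left(\left(4 - -1\right) + 3 \left(-4\right)\right) + 89\right) \left(-73\right) = \left(- 4 \left(\left(4 + 1\right) - 12\right) + 89\right) \left(-73\right) = \left(- 4 \left(5 - 12\right) + 89\right) \left(-73\right) = \left(\left(-4\right) \left(-7\right) + 89\right) \left(-73\right) = \left(28 + 89\right) \left(-73\right) = 117 \left(-73\right) = -8541$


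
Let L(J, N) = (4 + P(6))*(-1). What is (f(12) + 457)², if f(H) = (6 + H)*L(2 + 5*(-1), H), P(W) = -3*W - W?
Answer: 667489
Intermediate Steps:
P(W) = -4*W
L(J, N) = 20 (L(J, N) = (4 - 4*6)*(-1) = (4 - 24)*(-1) = -20*(-1) = 20)
f(H) = 120 + 20*H (f(H) = (6 + H)*20 = 120 + 20*H)
(f(12) + 457)² = ((120 + 20*12) + 457)² = ((120 + 240) + 457)² = (360 + 457)² = 817² = 667489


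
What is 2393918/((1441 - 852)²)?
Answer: 2393918/346921 ≈ 6.9005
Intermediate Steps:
2393918/((1441 - 852)²) = 2393918/(589²) = 2393918/346921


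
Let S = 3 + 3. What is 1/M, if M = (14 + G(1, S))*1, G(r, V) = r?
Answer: 1/15 ≈ 0.066667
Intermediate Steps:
S = 6
M = 15 (M = (14 + 1)*1 = 15*1 = 15)
1/M = 1/15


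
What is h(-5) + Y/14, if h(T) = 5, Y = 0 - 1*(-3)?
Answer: 73/14 ≈ 5.2143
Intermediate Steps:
Y = 3 (Y = 0 + 3 = 3)
h(-5) + Y/14 = 5 + 3/14 = 73/14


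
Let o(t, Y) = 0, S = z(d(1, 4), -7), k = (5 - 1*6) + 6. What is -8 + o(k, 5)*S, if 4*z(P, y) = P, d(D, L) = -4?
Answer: -8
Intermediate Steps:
k = 5 (k = (5 - 6) + 6 = -1 + 6 = 5)
z(P, y) = P/4
S = -1 (S = (1/4)*(-4) = -1)
-8 + o(k, 5)*S = -8 + 0*(-1) = -8 + 0 = -8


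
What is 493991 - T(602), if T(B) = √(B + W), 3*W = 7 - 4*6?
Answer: 493991 - √5367/3 ≈ 4.9397e+5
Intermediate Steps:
W = -17/3 (W = (7 - 4*6)/3 = (7 - 24)/3 = (⅓)*(-17) = -17/3 ≈ -5.6667)
T(B) = √(-17/3 + B) (T(B) = √(B - 17/3) = √(-17/3 + B))
493991 - T(602) = 493991 - √(-51 + 9*602)/3 = 493991 - √(-51 + 5418)/3 = 493991 - √5367/3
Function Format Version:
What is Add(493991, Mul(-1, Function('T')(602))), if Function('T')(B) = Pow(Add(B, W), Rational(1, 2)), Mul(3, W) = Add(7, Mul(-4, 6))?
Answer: Add(493991, Mul(Rational(-1, 3), Pow(5367, Rational(1, 2)))) ≈ 4.9397e+5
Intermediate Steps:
W = Rational(-17, 3) (W = Mul(Rational(1, 3), Add(7, Mul(-4, 6))) = Mul(Rational(1, 3), Add(7, -24)) = Mul(Rational(1, 3), -17) = Rational(-17, 3) ≈ -5.6667)
Function('T')(B) = Pow(Add(Rational(-17, 3), B), Rational(1, 2)) (Function('T')(B) = Pow(Add(B, Rational(-17, 3)), Rational(1, 2)) = Pow(Add(Rational(-17, 3), B), Rational(1, 2)))
Add(493991, Mul(-1, Function('T')(602))) = Add(493991, Mul(-1, Mul(Rational(1, 3), Pow(Add(-51, Mul(9, 602)), Rational(1, 2))))) = Add(493991, Mul(-1, Mul(Rational(1, 3), Pow(Add(-51, 5418), Rational(1, 2))))) = Add(493991, Mul(-1, Mul(Rational(1, 3), Pow(5367, Rational(1, 2))))) = Add(493991, Mul(Rational(-1, 3), Pow(5367, Rational(1, 2))))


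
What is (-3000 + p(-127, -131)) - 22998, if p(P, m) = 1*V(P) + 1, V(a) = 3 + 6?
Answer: -25988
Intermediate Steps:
V(a) = 9
p(P, m) = 10 (p(P, m) = 1*9 + 1 = 9 + 1 = 10)
(-3000 + p(-127, -131)) - 22998 = (-3000 + 10) - 22998 = -2990 - 22998 = -25988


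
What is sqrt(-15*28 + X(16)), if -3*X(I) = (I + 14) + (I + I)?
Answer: I*sqrt(3966)/3 ≈ 20.992*I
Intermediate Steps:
X(I) = -14/3 - I (X(I) = -((I + 14) + (I + I))/3 = -((14 + I) + 2*I)/3 = -(14 + 3*I)/3 = -14/3 - I)
sqrt(-15*28 + X(16)) = sqrt(-15*28 + (-14/3 - 1*16)) = sqrt(-420 + (-14/3 - 16)) = sqrt(-420 - 62/3) = sqrt(-1322/3) = I*sqrt(3966)/3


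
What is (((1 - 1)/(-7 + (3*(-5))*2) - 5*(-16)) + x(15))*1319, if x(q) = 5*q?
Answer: 204445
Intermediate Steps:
(((1 - 1)/(-7 + (3*(-5))*2) - 5*(-16)) + x(15))*1319 = (((1 - 1)/(-7 + (3*(-5))*2) - 5*(-16)) + 5*15)*1319 = ((0/(-7 - 15*2) + 80) + 75)*1319 = ((0/(-7 - 30) + 80) + 75)*1319 = ((0/(-37) + 80) + 75)*1319 = ((0*(-1/37) + 80) + 75)*1319 = ((0 + 80) + 75)*1319 = (80 + 75)*1319 = 155*1319 = 204445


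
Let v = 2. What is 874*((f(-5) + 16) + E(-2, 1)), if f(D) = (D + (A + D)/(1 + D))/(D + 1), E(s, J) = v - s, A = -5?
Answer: 72105/4 ≈ 18026.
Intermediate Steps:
E(s, J) = 2 - s
f(D) = (D + (-5 + D)/(1 + D))/(1 + D) (f(D) = (D + (-5 + D)/(1 + D))/(D + 1) = (D + (-5 + D)/(1 + D))/(1 + D))
874*((f(-5) + 16) + E(-2, 1)) = 874*(((-5 + (-5)**2 + 2*(-5))/(1 - 5)**2 + 16) + (2 - 1*(-2))) = 874*(((-5 + 25 - 10)/(-4)**2 + 16) + (2 + 2)) = 874*(((1/16)*10 + 16) + 4) = 874*((5/8 + 16) + 4) = 874*(133/8 + 4) = 874*(165/8) = 72105/4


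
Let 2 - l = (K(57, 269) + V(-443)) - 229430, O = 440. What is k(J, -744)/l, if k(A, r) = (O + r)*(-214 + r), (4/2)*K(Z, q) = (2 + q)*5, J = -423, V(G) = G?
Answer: 582464/458395 ≈ 1.2707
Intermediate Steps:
K(Z, q) = 5 + 5*q/2 (K(Z, q) = ((2 + q)*5)/2 = (10 + 5*q)/2 = 5 + 5*q/2)
k(A, r) = (-214 + r)*(440 + r) (k(A, r) = (440 + r)*(-214 + r) = (-214 + r)*(440 + r))
l = 458395/2 (l = 2 - (((5 + (5/2)*269) - 443) - 229430) = 2 - (((5 + 1345/2) - 443) - 229430) = 2 - ((1355/2 - 443) - 229430) = 2 - (469/2 - 229430) = 2 - 1*(-458391/2) = 2 + 458391/2 = 458395/2 ≈ 2.2920e+5)
k(J, -744)/l = (-94160 + (-744)² + 226*(-744))/(458395/2) = (-94160 + 553536 - 168144)*(2/458395) = 291232*(2/458395) = 582464/458395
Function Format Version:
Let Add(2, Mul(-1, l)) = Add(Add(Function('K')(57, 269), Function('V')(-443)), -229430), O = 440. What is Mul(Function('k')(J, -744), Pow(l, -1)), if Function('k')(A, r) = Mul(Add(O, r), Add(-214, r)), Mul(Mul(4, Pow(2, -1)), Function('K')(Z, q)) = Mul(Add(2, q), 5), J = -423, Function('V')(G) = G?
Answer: Rational(582464, 458395) ≈ 1.2707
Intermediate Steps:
Function('K')(Z, q) = Add(5, Mul(Rational(5, 2), q)) (Function('K')(Z, q) = Mul(Rational(1, 2), Mul(Add(2, q), 5)) = Mul(Rational(1, 2), Add(10, Mul(5, q))) = Add(5, Mul(Rational(5, 2), q)))
Function('k')(A, r) = Mul(Add(-214, r), Add(440, r)) (Function('k')(A, r) = Mul(Add(440, r), Add(-214, r)) = Mul(Add(-214, r), Add(440, r)))
l = Rational(458395, 2) (l = Add(2, Mul(-1, Add(Add(Add(5, Mul(Rational(5, 2), 269)), -443), -229430))) = Add(2, Mul(-1, Add(Add(Add(5, Rational(1345, 2)), -443), -229430))) = Add(2, Mul(-1, Add(Add(Rational(1355, 2), -443), -229430))) = Add(2, Mul(-1, Add(Rational(469, 2), -229430))) = Add(2, Mul(-1, Rational(-458391, 2))) = Add(2, Rational(458391, 2)) = Rational(458395, 2) ≈ 2.2920e+5)
Mul(Function('k')(J, -744), Pow(l, -1)) = Mul(Add(-94160, Pow(-744, 2), Mul(226, -744)), Pow(Rational(458395, 2), -1)) = Mul(Add(-94160, 553536, -168144), Rational(2, 458395)) = Mul(291232, Rational(2, 458395)) = Rational(582464, 458395)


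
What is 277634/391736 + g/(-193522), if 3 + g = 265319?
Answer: -545712409/824016676 ≈ -0.66226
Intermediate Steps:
g = 265316 (g = -3 + 265319 = 265316)
277634/391736 + g/(-193522) = 277634/391736 + 265316/(-193522) = 277634*(1/391736) + 265316*(-1/193522) = 138817/195868 - 132658/96761 = -545712409/824016676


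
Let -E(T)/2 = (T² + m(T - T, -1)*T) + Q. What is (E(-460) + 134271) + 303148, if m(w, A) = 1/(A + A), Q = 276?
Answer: 13207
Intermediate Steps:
m(w, A) = 1/(2*A)
E(T) = -552 + T - 2*T² (E(T) = -2*((T² + ((½)/(-1))*T) + 276) = -2*((T² + ((½)*(-1))*T) + 276) = -2*((T² - T/2) + 276) = -2*(276 + T² - T/2) = -552 + T - 2*T²)
(E(-460) + 134271) + 303148 = ((-552 - 460 - 2*(-460)²) + 134271) + 303148 = ((-552 - 460 - 2*211600) + 134271) + 303148 = ((-552 - 460 - 423200) + 134271) + 303148 = (-424212 + 134271) + 303148 = -289941 + 303148 = 13207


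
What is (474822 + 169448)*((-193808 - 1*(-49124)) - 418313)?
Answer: -362722077190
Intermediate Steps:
(474822 + 169448)*((-193808 - 1*(-49124)) - 418313) = 644270*((-193808 + 49124) - 418313) = 644270*(-144684 - 418313) = 644270*(-562997) = -362722077190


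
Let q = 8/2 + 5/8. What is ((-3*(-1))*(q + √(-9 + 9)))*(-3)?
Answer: -333/8 ≈ -41.625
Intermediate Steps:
q = 37/8 (q = 8*(½) + 5*(⅛) = 4 + 5/8 = 37/8 ≈ 4.6250)
((-3*(-1))*(q + √(-9 + 9)))*(-3) = ((-3*(-1))*(37/8 + √(-9 + 9)))*(-3) = (3*(37/8 + √0))*(-3) = (3*(37/8 + 0))*(-3) = (3*(37/8))*(-3) = (111/8)*(-3) = -333/8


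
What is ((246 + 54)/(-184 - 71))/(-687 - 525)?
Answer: 5/5151 ≈ 0.00097068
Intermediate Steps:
((246 + 54)/(-184 - 71))/(-687 - 525) = (300/(-255))/(-1212) = -25*(-1)/(101*255) = -1/1212*(-20/17) = 5/5151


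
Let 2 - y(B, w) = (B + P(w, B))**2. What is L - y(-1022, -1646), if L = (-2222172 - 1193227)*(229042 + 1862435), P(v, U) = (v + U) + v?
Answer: -7143199981429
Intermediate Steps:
P(v, U) = U + 2*v (P(v, U) = (U + v) + v = U + 2*v)
y(B, w) = 2 - (2*B + 2*w)**2 (y(B, w) = 2 - (B + (B + 2*w))**2 = 2 - (2*B + 2*w)**2)
L = -7143228454323 (L = -3415399*2091477 = -7143228454323)
L - y(-1022, -1646) = -7143228454323 - (2 - 4*(-1022 - 1646)**2) = -7143228454323 - (2 - 4*(-2668)**2) = -7143228454323 - (2 - 4*7118224) = -7143228454323 - (2 - 28472896) = -7143228454323 - 1*(-28472894) = -7143228454323 + 28472894 = -7143199981429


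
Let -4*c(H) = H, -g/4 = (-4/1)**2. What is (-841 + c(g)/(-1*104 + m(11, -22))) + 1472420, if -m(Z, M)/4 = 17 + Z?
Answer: 39732631/27 ≈ 1.4716e+6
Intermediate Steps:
m(Z, M) = -68 - 4*Z (m(Z, M) = -4*(17 + Z) = -68 - 4*Z)
g = -64 (g = -4*(-4/1)**2 = -4*(-4*1)**2 = -4*(-4)**2 = -4*16 = -64)
c(H) = -H/4
(-841 + c(g)/(-1*104 + m(11, -22))) + 1472420 = (-841 + (-1/4*(-64))/(-1*104 + (-68 - 4*11))) + 1472420 = (-841 + 16/(-104 + (-68 - 44))) + 1472420 = (-841 + 16/(-104 - 112)) + 1472420 = (-841 + 16/(-216)) + 1472420 = (-841 + 16*(-1/216)) + 1472420 = (-841 - 2/27) + 1472420 = -22709/27 + 1472420 = 39732631/27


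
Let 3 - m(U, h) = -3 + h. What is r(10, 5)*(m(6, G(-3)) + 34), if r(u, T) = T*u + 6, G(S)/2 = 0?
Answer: 2240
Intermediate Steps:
G(S) = 0 (G(S) = 2*0 = 0)
m(U, h) = 6 - h (m(U, h) = 3 - (-3 + h) = 3 + (3 - h) = 6 - h)
r(u, T) = 6 + T*u
r(10, 5)*(m(6, G(-3)) + 34) = (6 + 5*10)*((6 - 1*0) + 34) = (6 + 50)*((6 + 0) + 34) = 56*(6 + 34) = 56*40 = 2240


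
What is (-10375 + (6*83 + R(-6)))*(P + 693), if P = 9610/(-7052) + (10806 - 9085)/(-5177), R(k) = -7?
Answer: -62363834135610/9127051 ≈ -6.8329e+6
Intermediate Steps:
P = -30943731/18254102 (P = 9610*(-1/7052) + 1721*(-1/5177) = -4805/3526 - 1721/5177 = -30943731/18254102 ≈ -1.6952)
(-10375 + (6*83 + R(-6)))*(P + 693) = (-10375 + (6*83 - 7))*(-30943731/18254102 + 693) = (-10375 + (498 - 7))*(12619148955/18254102) = (-10375 + 491)*(12619148955/18254102) = -9884*12619148955/18254102 = -62363834135610/9127051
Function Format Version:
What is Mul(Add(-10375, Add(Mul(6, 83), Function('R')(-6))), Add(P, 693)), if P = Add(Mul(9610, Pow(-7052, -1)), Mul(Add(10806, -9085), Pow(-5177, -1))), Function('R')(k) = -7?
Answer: Rational(-62363834135610, 9127051) ≈ -6.8329e+6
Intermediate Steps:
P = Rational(-30943731, 18254102) (P = Add(Mul(9610, Rational(-1, 7052)), Mul(1721, Rational(-1, 5177))) = Add(Rational(-4805, 3526), Rational(-1721, 5177)) = Rational(-30943731, 18254102) ≈ -1.6952)
Mul(Add(-10375, Add(Mul(6, 83), Function('R')(-6))), Add(P, 693)) = Mul(Add(-10375, Add(Mul(6, 83), -7)), Add(Rational(-30943731, 18254102), 693)) = Mul(Add(-10375, Add(498, -7)), Rational(12619148955, 18254102)) = Mul(Add(-10375, 491), Rational(12619148955, 18254102)) = Mul(-9884, Rational(12619148955, 18254102)) = Rational(-62363834135610, 9127051)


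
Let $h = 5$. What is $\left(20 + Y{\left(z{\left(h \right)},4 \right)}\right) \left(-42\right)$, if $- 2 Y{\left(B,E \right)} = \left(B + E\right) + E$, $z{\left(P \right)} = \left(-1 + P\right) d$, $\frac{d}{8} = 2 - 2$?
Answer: $-672$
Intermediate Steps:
$d = 0$ ($d = 8 \left(2 - 2\right) = 8 \cdot 0 = 0$)
$z{\left(P \right)} = 0$ ($z{\left(P \right)} = \left(-1 + P\right) 0 = 0$)
$Y{\left(B,E \right)} = - E - \frac{B}{2}$ ($Y{\left(B,E \right)} = - \frac{\left(B + E\right) + E}{2} = - \frac{B + 2 E}{2} = - E - \frac{B}{2}$)
$\left(20 + Y{\left(z{\left(h \right)},4 \right)}\right) \left(-42\right) = \left(20 - 4\right) \left(-42\right) = 16 \left(-42\right) = -672$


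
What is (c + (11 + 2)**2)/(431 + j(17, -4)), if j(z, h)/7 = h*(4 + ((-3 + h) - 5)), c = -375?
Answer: -206/655 ≈ -0.31450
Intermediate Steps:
j(z, h) = 7*h*(-4 + h) (j(z, h) = 7*(h*(4 + ((-3 + h) - 5))) = 7*(h*(4 + (-8 + h))) = 7*(h*(-4 + h)) = 7*h*(-4 + h))
(c + (11 + 2)**2)/(431 + j(17, -4)) = (-375 + (11 + 2)**2)/(431 + 7*(-4)*(-4 - 4)) = (-375 + 13**2)/(431 + 7*(-4)*(-8)) = (-375 + 169)/(431 + 224) = -206/655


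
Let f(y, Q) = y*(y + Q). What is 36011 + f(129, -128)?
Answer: 36140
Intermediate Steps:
f(y, Q) = y*(Q + y)
36011 + f(129, -128) = 36011 + 129*(-128 + 129) = 36011 + 129*1 = 36011 + 129 = 36140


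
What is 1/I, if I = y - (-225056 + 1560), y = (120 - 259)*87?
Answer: 1/211403 ≈ 4.7303e-6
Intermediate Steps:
y = -12093 (y = -139*87 = -12093)
I = 211403 (I = -12093 - (-225056 + 1560) = -12093 - 1*(-223496) = -12093 + 223496 = 211403)
1/I = 1/211403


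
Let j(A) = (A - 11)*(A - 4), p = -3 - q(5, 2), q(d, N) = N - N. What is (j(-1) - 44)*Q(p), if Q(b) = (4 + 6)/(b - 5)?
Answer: -20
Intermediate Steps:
q(d, N) = 0
p = -3 (p = -3 - 1*0 = -3 + 0 = -3)
Q(b) = 10/(-5 + b)
j(A) = (-11 + A)*(-4 + A)
(j(-1) - 44)*Q(p) = ((44 + (-1)² - 15*(-1)) - 44)*(10/(-5 - 3)) = ((44 + 1 + 15) - 44)*(10/(-8)) = (60 - 44)*(10*(-⅛)) = 16*(-5/4) = -20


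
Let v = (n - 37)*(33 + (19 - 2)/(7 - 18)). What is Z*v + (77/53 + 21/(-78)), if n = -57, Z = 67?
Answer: -3002792883/15158 ≈ -1.9810e+5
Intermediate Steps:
v = -32524/11 (v = (-57 - 37)*(33 + (19 - 2)/(7 - 18)) = -94*(33 + 17/(-11)) = -94*(33 + 17*(-1/11)) = -94*(33 - 17/11) = -94*346/11 = -32524/11 ≈ -2956.7)
Z*v + (77/53 + 21/(-78)) = 67*(-32524/11) + (77/53 + 21/(-78)) = -2179108/11 + (77*(1/53) + 21*(-1/78)) = -2179108/11 + (77/53 - 7/26) = -2179108/11 + 1631/1378 = -3002792883/15158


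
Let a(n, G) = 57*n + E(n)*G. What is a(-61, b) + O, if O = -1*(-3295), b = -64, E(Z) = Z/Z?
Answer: -246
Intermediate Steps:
E(Z) = 1
a(n, G) = G + 57*n (a(n, G) = 57*n + 1*G = 57*n + G = G + 57*n)
O = 3295
a(-61, b) + O = (-64 + 57*(-61)) + 3295 = (-64 - 3477) + 3295 = -3541 + 3295 = -246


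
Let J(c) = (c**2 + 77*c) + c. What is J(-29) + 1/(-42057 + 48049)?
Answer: -8514631/5992 ≈ -1421.0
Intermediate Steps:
J(c) = c**2 + 78*c
J(-29) + 1/(-42057 + 48049) = -29*(78 - 29) + 1/(-42057 + 48049) = -29*49 + 1/5992 = -1421 + 1/5992 = -8514631/5992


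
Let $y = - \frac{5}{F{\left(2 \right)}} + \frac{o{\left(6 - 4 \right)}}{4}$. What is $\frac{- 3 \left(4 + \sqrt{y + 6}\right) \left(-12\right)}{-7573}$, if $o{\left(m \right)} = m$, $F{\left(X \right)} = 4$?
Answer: $- \frac{144}{7573} - \frac{18 \sqrt{21}}{7573} \approx -0.029907$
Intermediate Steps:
$y = - \frac{3}{4}$ ($y = - \frac{5}{4} + \frac{6 - 4}{4} = \left(-5\right) \frac{1}{4} + \left(6 - 4\right) \frac{1}{4} = - \frac{5}{4} + 2 \cdot \frac{1}{4} = - \frac{5}{4} + \frac{1}{2} = - \frac{3}{4} \approx -0.75$)
$\frac{- 3 \left(4 + \sqrt{y + 6}\right) \left(-12\right)}{-7573} = \frac{- 3 \left(4 + \sqrt{- \frac{3}{4} + 6}\right) \left(-12\right)}{-7573} = - 3 \left(4 + \sqrt{\frac{21}{4}}\right) \left(-12\right) \left(- \frac{1}{7573}\right) = - 3 \left(4 + \frac{\sqrt{21}}{2}\right) \left(-12\right) \left(- \frac{1}{7573}\right) = \left(-12 - \frac{3 \sqrt{21}}{2}\right) \left(-12\right) \left(- \frac{1}{7573}\right) = \left(144 + 18 \sqrt{21}\right) \left(- \frac{1}{7573}\right) = - \frac{144}{7573} - \frac{18 \sqrt{21}}{7573}$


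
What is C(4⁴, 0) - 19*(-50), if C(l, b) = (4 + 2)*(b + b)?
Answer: 950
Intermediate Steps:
C(l, b) = 12*b (C(l, b) = 6*(2*b) = 12*b)
C(4⁴, 0) - 19*(-50) = 12*0 - 19*(-50) = 0 + 950 = 950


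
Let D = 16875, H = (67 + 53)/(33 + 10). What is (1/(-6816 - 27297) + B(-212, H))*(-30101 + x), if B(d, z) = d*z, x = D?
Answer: 11477982575438/1466859 ≈ 7.8249e+6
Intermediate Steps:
H = 120/43 ≈ 2.7907
x = 16875
(1/(-6816 - 27297) + B(-212, H))*(-30101 + x) = (1/(-6816 - 27297) - 212*120/43)*(-30101 + 16875) = (1/(-34113) - 25440/43)*(-13226) = (-1/34113 - 25440/43)*(-13226) = -867834763/1466859*(-13226) = 11477982575438/1466859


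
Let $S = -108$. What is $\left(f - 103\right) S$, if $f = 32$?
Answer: $7668$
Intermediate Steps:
$\left(f - 103\right) S = \left(32 - 103\right) \left(-108\right) = \left(-71\right) \left(-108\right) = 7668$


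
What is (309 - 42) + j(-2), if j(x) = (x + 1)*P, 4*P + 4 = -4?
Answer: 269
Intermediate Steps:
P = -2 (P = -1 + (¼)*(-4) = -1 - 1 = -2)
j(x) = -2 - 2*x (j(x) = (x + 1)*(-2) = (1 + x)*(-2) = -2 - 2*x)
(309 - 42) + j(-2) = (309 - 42) + (-2 - 2*(-2)) = 267 + (-2 + 4) = 267 + 2 = 269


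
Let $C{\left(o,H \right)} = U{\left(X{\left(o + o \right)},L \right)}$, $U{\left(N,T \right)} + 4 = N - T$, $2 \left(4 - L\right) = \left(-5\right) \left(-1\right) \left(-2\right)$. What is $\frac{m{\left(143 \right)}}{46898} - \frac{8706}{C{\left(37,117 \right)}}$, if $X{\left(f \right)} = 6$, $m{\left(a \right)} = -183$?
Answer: $\frac{408292707}{328286} \approx 1243.7$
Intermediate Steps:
$L = 9$ ($L = 4 - \frac{\left(-5\right) \left(-1\right) \left(-2\right)}{2} = 4 - \frac{5 \left(-2\right)}{2} = 4 - -5 = 4 + 5 = 9$)
$U{\left(N,T \right)} = -4 + N - T$ ($U{\left(N,T \right)} = -4 + \left(N - T\right) = -4 + N - T$)
$C{\left(o,H \right)} = -7$ ($C{\left(o,H \right)} = -4 + 6 - 9 = -7$)
$\frac{m{\left(143 \right)}}{46898} - \frac{8706}{C{\left(37,117 \right)}} = - \frac{183}{46898} - \frac{8706}{-7} = \left(-183\right) \frac{1}{46898} - - \frac{8706}{7} = - \frac{183}{46898} + \frac{8706}{7} = \frac{408292707}{328286}$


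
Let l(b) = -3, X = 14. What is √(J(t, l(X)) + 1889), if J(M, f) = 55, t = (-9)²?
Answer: 18*√6 ≈ 44.091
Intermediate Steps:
t = 81
√(J(t, l(X)) + 1889) = √(55 + 1889) = √1944 = 18*√6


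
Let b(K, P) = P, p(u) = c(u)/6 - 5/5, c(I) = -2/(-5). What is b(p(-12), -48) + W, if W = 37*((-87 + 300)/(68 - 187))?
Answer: -13593/119 ≈ -114.23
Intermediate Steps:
c(I) = ⅖ (c(I) = -2*(-⅕) = ⅖)
p(u) = -14/15 (p(u) = (⅖)/6 - 5/5 = (⅖)*(⅙) - 5*⅕ = 1/15 - 1 = -14/15)
W = -7881/119 (W = 37*(213/(-119)) = 37*(213*(-1/119)) = 37*(-213/119) = -7881/119 ≈ -66.227)
b(p(-12), -48) + W = -48 - 7881/119 = -13593/119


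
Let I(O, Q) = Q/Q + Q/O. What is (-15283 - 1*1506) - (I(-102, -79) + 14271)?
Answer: -3168301/102 ≈ -31062.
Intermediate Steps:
I(O, Q) = 1 + Q/O
(-15283 - 1*1506) - (I(-102, -79) + 14271) = (-15283 - 1*1506) - ((-102 - 79)/(-102) + 14271) = (-15283 - 1506) - (-1/102*(-181) + 14271) = -16789 - (181/102 + 14271) = -16789 - 1*1455823/102 = -16789 - 1455823/102 = -3168301/102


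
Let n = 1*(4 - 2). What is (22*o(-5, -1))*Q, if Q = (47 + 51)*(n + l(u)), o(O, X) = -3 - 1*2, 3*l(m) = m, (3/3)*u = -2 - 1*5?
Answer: 10780/3 ≈ 3593.3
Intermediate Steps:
n = 2 (n = 1*2 = 2)
u = -7 (u = -2 - 1*5 = -2 - 5 = -7)
l(m) = m/3
o(O, X) = -5 (o(O, X) = -3 - 2 = -5)
Q = -98/3 (Q = (47 + 51)*(2 + (⅓)*(-7)) = 98*(2 - 7/3) = 98*(-⅓) = -98/3 ≈ -32.667)
(22*o(-5, -1))*Q = (22*(-5))*(-98/3) = -110*(-98/3) = 10780/3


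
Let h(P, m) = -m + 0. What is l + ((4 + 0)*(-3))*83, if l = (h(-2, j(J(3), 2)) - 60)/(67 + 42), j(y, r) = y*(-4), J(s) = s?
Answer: -108612/109 ≈ -996.44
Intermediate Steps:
j(y, r) = -4*y
h(P, m) = -m
l = -48/109 (l = (-(-4)*3 - 60)/(67 + 42) = (-1*(-12) - 60)/109 = (12 - 60)*(1/109) = -48*1/109 = -48/109 ≈ -0.44037)
l + ((4 + 0)*(-3))*83 = -48/109 + ((4 + 0)*(-3))*83 = -48/109 + (4*(-3))*83 = -48/109 - 12*83 = -48/109 - 996 = -108612/109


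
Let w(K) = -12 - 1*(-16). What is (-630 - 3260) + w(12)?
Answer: -3886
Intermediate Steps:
w(K) = 4 (w(K) = -12 + 16 = 4)
(-630 - 3260) + w(12) = (-630 - 3260) + 4 = -3890 + 4 = -3886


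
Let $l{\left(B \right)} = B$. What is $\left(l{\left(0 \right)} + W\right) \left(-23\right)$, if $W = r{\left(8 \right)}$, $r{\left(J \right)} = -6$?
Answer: $138$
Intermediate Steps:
$W = -6$
$\left(l{\left(0 \right)} + W\right) \left(-23\right) = \left(0 - 6\right) \left(-23\right) = \left(-6\right) \left(-23\right) = 138$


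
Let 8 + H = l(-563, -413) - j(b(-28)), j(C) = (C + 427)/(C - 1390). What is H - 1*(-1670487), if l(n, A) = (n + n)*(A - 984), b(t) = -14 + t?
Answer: 4644693817/1432 ≈ 3.2435e+6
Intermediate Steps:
l(n, A) = 2*n*(-984 + A) (l(n, A) = (2*n)*(-984 + A) = 2*n*(-984 + A))
j(C) = (427 + C)/(-1390 + C)
H = 2252556433/1432 (H = -8 + (2*(-563)*(-984 - 413) - (427 + (-14 - 28))/(-1390 + (-14 - 28))) = -8 + (2*(-563)*(-1397) - (427 - 42)/(-1390 - 42)) = -8 + (1573022 - 385/(-1432)) = -8 + (1573022 - (-1)*385/1432) = -8 + (1573022 - 1*(-385/1432)) = -8 + (1573022 + 385/1432) = -8 + 2252567889/1432 = 2252556433/1432 ≈ 1.5730e+6)
H - 1*(-1670487) = 2252556433/1432 - 1*(-1670487) = 2252556433/1432 + 1670487 = 4644693817/1432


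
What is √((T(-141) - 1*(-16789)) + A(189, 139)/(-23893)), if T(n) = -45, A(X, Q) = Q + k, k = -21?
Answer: 3*√1062081744298/23893 ≈ 129.40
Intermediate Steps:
A(X, Q) = -21 + Q (A(X, Q) = Q - 21 = -21 + Q)
√((T(-141) - 1*(-16789)) + A(189, 139)/(-23893)) = √((-45 - 1*(-16789)) + (-21 + 139)/(-23893)) = √((-45 + 16789) + 118*(-1/23893)) = √(16744 - 118/23893) = √(400064274/23893) = 3*√1062081744298/23893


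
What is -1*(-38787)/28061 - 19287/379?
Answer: -526512234/10635119 ≈ -49.507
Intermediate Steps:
-1*(-38787)/28061 - 19287/379 = 38787*(1/28061) - 19287*1/379 = 38787/28061 - 19287/379 = -526512234/10635119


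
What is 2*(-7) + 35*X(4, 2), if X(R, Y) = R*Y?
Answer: 266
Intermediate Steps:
2*(-7) + 35*X(4, 2) = 2*(-7) + 35*(4*2) = -14 + 35*8 = -14 + 280 = 266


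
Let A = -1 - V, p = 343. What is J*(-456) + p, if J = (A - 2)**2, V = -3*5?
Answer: -65321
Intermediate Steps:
V = -15
A = 14 (A = -1 - 1*(-15) = -1 + 15 = 14)
J = 144 (J = (14 - 2)**2 = 12**2 = 144)
J*(-456) + p = 144*(-456) + 343 = -65664 + 343 = -65321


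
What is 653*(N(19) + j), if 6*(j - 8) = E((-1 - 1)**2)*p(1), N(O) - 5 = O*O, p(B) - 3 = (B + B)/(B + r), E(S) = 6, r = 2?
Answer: 739849/3 ≈ 2.4662e+5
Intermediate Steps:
p(B) = 3 + 2*B/(2 + B) (p(B) = 3 + (B + B)/(B + 2) = 3 + (2*B)/(2 + B) = 3 + 2*B/(2 + B))
N(O) = 5 + O**2 (N(O) = 5 + O*O = 5 + O**2)
j = 35/3 (j = 8 + (6*((6 + 5*1)/(2 + 1)))/6 = 8 + (6*((6 + 5)/3))/6 = 8 + (6*((1/3)*11))/6 = 8 + (6*(11/3))/6 = 8 + (1/6)*22 = 8 + 11/3 = 35/3 ≈ 11.667)
653*(N(19) + j) = 653*((5 + 19**2) + 35/3) = 653*((5 + 361) + 35/3) = 653*(366 + 35/3) = 653*(1133/3) = 739849/3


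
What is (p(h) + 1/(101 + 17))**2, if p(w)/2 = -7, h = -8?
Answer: 2725801/13924 ≈ 195.76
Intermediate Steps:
p(w) = -14 (p(w) = 2*(-7) = -14)
(p(h) + 1/(101 + 17))**2 = (-14 + 1/(101 + 17))**2 = (-14 + 1/118)**2 = (-1651/118)**2 = 2725801/13924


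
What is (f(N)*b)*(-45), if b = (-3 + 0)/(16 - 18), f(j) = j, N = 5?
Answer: -675/2 ≈ -337.50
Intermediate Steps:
b = 3/2 (b = -3/(-2) = -3*(-1/2) = 3/2 ≈ 1.5000)
(f(N)*b)*(-45) = (5*(3/2))*(-45) = (15/2)*(-45) = -675/2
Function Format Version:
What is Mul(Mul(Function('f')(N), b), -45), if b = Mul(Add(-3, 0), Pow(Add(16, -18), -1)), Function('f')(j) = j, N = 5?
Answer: Rational(-675, 2) ≈ -337.50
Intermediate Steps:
b = Rational(3, 2) (b = Mul(-3, Pow(-2, -1)) = Mul(-3, Rational(-1, 2)) = Rational(3, 2) ≈ 1.5000)
Mul(Mul(Function('f')(N), b), -45) = Mul(Mul(5, Rational(3, 2)), -45) = Mul(Rational(15, 2), -45) = Rational(-675, 2)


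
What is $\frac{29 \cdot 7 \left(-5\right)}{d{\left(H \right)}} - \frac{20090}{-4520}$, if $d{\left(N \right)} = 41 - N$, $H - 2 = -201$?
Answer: $\frac{1169}{5424} \approx 0.21552$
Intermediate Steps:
$H = -199$ ($H = 2 - 201 = -199$)
$\frac{29 \cdot 7 \left(-5\right)}{d{\left(H \right)}} - \frac{20090}{-4520} = \frac{29 \cdot 7 \left(-5\right)}{41 - -199} - \frac{20090}{-4520} = \frac{203 \left(-5\right)}{41 + 199} - - \frac{2009}{452} = - \frac{1015}{240} + \frac{2009}{452} = \left(-1015\right) \frac{1}{240} + \frac{2009}{452} = - \frac{203}{48} + \frac{2009}{452} = \frac{1169}{5424}$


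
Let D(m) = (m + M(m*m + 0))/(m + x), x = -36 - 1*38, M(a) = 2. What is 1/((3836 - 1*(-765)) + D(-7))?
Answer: 81/372686 ≈ 0.00021734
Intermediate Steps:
x = -74 (x = -36 - 38 = -74)
D(m) = (2 + m)/(-74 + m) (D(m) = (m + 2)/(m - 74) = (2 + m)/(-74 + m))
1/((3836 - 1*(-765)) + D(-7)) = 1/((3836 - 1*(-765)) + (2 - 7)/(-74 - 7)) = 1/((3836 + 765) - 5/(-81)) = 1/(4601 - 1/81*(-5)) = 1/(4601 + 5/81) = 1/(372686/81) = 81/372686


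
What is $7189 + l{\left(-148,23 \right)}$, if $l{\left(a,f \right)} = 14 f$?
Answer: $7511$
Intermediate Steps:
$7189 + l{\left(-148,23 \right)} = 7189 + 14 \cdot 23 = 7189 + 322 = 7511$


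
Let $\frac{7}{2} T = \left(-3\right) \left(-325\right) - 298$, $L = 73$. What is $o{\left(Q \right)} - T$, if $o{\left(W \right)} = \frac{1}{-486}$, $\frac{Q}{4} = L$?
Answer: $- \frac{658051}{3402} \approx -193.43$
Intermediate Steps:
$Q = 292$ ($Q = 4 \cdot 73 = 292$)
$o{\left(W \right)} = - \frac{1}{486}$
$T = \frac{1354}{7}$ ($T = \frac{2 \left(\left(-3\right) \left(-325\right) - 298\right)}{7} = \frac{2 \left(975 - 298\right)}{7} = \frac{2}{7} \cdot 677 = \frac{1354}{7} \approx 193.43$)
$o{\left(Q \right)} - T = - \frac{1}{486} - \frac{1354}{7} = - \frac{658051}{3402}$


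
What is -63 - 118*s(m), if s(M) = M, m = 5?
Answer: -653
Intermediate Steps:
-63 - 118*s(m) = -63 - 118*5 = -63 - 590 = -653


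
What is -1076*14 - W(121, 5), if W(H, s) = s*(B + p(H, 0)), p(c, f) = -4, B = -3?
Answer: -15029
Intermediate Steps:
W(H, s) = -7*s (W(H, s) = s*(-3 - 4) = s*(-7) = -7*s)
-1076*14 - W(121, 5) = -1076*14 - (-7)*5 = -15064 - 1*(-35) = -15064 + 35 = -15029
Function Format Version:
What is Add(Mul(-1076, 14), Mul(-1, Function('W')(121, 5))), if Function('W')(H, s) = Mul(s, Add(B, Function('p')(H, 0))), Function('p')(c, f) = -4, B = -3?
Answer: -15029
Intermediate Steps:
Function('W')(H, s) = Mul(-7, s) (Function('W')(H, s) = Mul(s, Add(-3, -4)) = Mul(s, -7) = Mul(-7, s))
Add(Mul(-1076, 14), Mul(-1, Function('W')(121, 5))) = Add(Mul(-1076, 14), Mul(-1, Mul(-7, 5))) = Add(-15064, Mul(-1, -35)) = Add(-15064, 35) = -15029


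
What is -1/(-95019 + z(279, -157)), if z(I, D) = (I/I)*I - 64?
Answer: 1/94804 ≈ 1.0548e-5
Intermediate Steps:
z(I, D) = -64 + I (z(I, D) = 1*I - 64 = I - 64 = -64 + I)
-1/(-95019 + z(279, -157)) = -1/(-95019 + (-64 + 279)) = -1/(-95019 + 215) = -1/(-94804) = -1*(-1/94804) = 1/94804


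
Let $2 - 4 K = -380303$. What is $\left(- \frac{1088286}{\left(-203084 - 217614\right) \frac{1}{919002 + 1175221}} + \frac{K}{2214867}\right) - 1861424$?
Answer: $\frac{6626953984652014729}{1863580234332} \approx 3.556 \cdot 10^{6}$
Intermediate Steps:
$K = \frac{380305}{4}$ ($K = \frac{1}{2} - - \frac{380303}{4} = \frac{1}{2} + \frac{380303}{4} = \frac{380305}{4} \approx 95076.0$)
$\left(- \frac{1088286}{\left(-203084 - 217614\right) \frac{1}{919002 + 1175221}} + \frac{K}{2214867}\right) - 1861424 = \left(- \frac{1088286}{\left(-203084 - 217614\right) \frac{1}{919002 + 1175221}} + \frac{380305}{4 \cdot 2214867}\right) - 1861424 = \left(- \frac{1088286}{\left(-420698\right) \frac{1}{2094223}} + \frac{380305}{4} \cdot \frac{1}{2214867}\right) - 1861424 = \left(- \frac{1088286}{\left(-420698\right) \frac{1}{2094223}} + \frac{380305}{8859468}\right) - 1861424 = \left(- \frac{1088286}{- \frac{420698}{2094223}} + \frac{380305}{8859468}\right) - 1861424 = \left(\left(-1088286\right) \left(- \frac{2094223}{420698}\right) + \frac{380305}{8859468}\right) - 1861424 = \left(\frac{1139556785889}{210349} + \frac{380305}{8859468}\right) - 1861424 = \frac{10095866958763223497}{1863580234332} - 1861424 = \frac{6626953984652014729}{1863580234332}$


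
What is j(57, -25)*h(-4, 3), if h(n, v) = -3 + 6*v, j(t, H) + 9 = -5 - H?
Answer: 165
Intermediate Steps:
j(t, H) = -14 - H (j(t, H) = -9 + (-5 - H) = -14 - H)
j(57, -25)*h(-4, 3) = (-14 - 1*(-25))*(-3 + 6*3) = (-14 + 25)*(-3 + 18) = 11*15 = 165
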